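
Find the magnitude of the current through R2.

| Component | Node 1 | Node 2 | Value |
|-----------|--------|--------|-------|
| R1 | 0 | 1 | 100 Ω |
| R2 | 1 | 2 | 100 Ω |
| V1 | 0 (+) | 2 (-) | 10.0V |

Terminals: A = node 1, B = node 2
Nodal analysis, taking node 2 as the 0 V reference.
Source V1 fixes V_0 = 10 V.
KCL at each unknown node (sum of currents leaving = 0; resistances in Ω):
  Node 1: (V_1 - 10)/100 + (V_1 - 0)/100 = 0
Collecting terms: 0.02 × V_1 = 0.1  =>  V_1 = 5 V
I_R2 = (V_1 - V_2)/R2 = (5 - 0)/100 = 0.05 A
|I_R2| = 0.05 A

Final answer: |I_R2| = 0.05 A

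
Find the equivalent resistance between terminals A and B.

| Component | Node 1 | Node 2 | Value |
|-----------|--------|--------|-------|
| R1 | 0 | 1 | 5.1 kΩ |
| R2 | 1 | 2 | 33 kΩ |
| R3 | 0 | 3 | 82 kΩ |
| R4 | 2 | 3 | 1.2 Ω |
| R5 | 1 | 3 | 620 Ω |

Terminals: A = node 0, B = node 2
The network is not a plain series/parallel combination. Inject a 1 A test current into terminal A (node 0) and return it from terminal B (node 2); then R_eq = V_A / (1 A).
Nodal analysis, taking node 2 as the 0 V reference.
Current source I_test pushes 1 A into node 0 and draws it out of node 2.
KCL at each unknown node (sum of currents leaving = 0; resistances in Ω):
  Node 0: (V_0 - V_1)/5100 + (V_0 - V_3)/82000 - 1 = 0
  Node 1: (V_1 - V_0)/5100 + (V_1 - 0)/33000 + (V_1 - V_3)/620 = 0
  Node 3: (V_3 - V_0)/82000 + (V_3 - V_1)/620 + (V_3 - 0)/1.2 = 0
Collecting terms (coefficients in siemens):
  0.0002083·V_0 - 0.0001961·V_1 - 0.0000122·V_3 = 1
  0.001839·V_1 - 0.0001961·V_0 - 0.001613·V_3 = 0
  0.835·V_3 - 0.0000122·V_0 - 0.001613·V_1 = 0
Solving these 3 simultaneous equations (Gaussian elimination) gives:
  V_0 = 5338 V, V_1 = 570.1 V, V_3 = 1.179 V
R_eq = V_0 / 1 A = 5338 Ω = 5.338 kΩ

Final answer: 5.338 kΩ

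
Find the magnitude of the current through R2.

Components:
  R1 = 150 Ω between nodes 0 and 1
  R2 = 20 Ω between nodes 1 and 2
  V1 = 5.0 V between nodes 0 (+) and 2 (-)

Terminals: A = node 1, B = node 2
Nodal analysis, taking node 2 as the 0 V reference.
Source V1 fixes V_0 = 5 V.
KCL at each unknown node (sum of currents leaving = 0; resistances in Ω):
  Node 1: (V_1 - 5)/150 + (V_1 - 0)/20 = 0
Collecting terms: 0.05667 × V_1 = 0.03333  =>  V_1 = 0.5882 V
I_R2 = (V_1 - V_2)/R2 = (0.5882 - 0)/20 = 0.02941 A
|I_R2| = 0.02941 A

Final answer: |I_R2| = 0.02941 A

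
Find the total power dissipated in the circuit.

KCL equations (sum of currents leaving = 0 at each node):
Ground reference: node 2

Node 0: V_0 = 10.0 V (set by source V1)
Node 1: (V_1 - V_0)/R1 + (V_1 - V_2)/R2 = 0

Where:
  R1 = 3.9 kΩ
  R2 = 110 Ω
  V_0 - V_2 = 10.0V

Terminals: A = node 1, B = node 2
Nodal analysis, taking node 2 as the 0 V reference.
Source V1 fixes V_0 = 10 V.
KCL at each unknown node (sum of currents leaving = 0; resistances in Ω):
  Node 1: (V_1 - 10)/3900 + (V_1 - 0)/110 = 0
Collecting terms: 0.009347 × V_1 = 0.002564  =>  V_1 = 0.2743 V
Power in each resistor, P = (ΔV)²/R:
  P_R1 = (10 - 0.2743)²/3900 = 0.02425 W
  P_R2 = (0.2743 - 0)²/110 = 0.0006841 W
P_total = P_R1 + P_R2 = 0.02494 W

Final answer: 0.02494 W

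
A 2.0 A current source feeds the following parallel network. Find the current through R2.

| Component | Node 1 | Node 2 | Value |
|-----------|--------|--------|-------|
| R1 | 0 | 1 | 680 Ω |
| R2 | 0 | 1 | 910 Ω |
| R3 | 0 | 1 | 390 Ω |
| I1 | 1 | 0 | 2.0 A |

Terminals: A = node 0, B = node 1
All resistors sit directly between nodes 0 and 1, so they are in parallel and share one voltage V; the full source current 2 A splits among them.
1/R_par = 1/680 + 1/910 + 1/390 = 0.005134 S  =>  R_par = 194.8 Ω
V = I × R_par = 2 × 194.8 = 389.6 V
I_R2 = V/R2 = 389.6/910 = 0.4281 A

Final answer: 0.4281 A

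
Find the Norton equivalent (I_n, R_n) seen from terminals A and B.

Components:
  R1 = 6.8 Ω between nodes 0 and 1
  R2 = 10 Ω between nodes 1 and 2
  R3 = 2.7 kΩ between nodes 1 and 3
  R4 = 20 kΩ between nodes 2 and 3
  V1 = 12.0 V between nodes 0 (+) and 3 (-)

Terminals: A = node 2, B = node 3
Find the Thévenin equivalent first; then I_n = V_th/R_th and R_n = R_th.
Step 1 — V_th is the open-circuit voltage V_A - V_B (nothing connected across the terminals).
Nodal analysis, taking node 3 as the 0 V reference.
Source V1 fixes V_0 = 12 V.
KCL at each unknown node (sum of currents leaving = 0; resistances in Ω):
  Node 1: (V_1 - 12)/6.8 + (V_1 - V_2)/10 + (V_1 - 0)/2700 = 0
  Node 2: (V_2 - V_1)/10 + (V_2 - 0)/20000 = 0
Collecting terms (coefficients in siemens):
  0.2474·V_1 - 0.1·V_2 = 1.765
  0.1001·V_2 - 0.1·V_1 = 0
Determinant D = (0.2474)(0.1001) - (-0.1)(-0.1) = 0.01476
V_1 = [(1.765)(0.1001) - (-0.1)(0)]/D = 11.97 V
V_2 = [(0.2474)(0) - (1.765)(-0.1)]/D = 11.96 V
V_th = V_2 - V_3 = 11.96 - 0 = 11.96 V
Step 2 — R_th: zero the source — replace V1 by a short circuit (node 3 merges into node 0) — and find the resistance seen between A (node 2) and B (node 0).
Reduce the network between node 2 (A) and node 0 (B) by series/parallel combination:
  Rp1 = R1 ‖ R3 (parallel, both between nodes 0 and 1) = 1/(1/6.8 + 1/2700) = 6.783 Ω
  Rs1 = R2 + Rp1 (series, joined only at node 1) = 10 + 6.783 = 16.78 Ω
  Rp2 = R4 ‖ Rs1 (parallel, both between nodes 0 and 2) = 1/(1/20000 + 1/16.78) = 16.77 Ω
R_th = 16.77 Ω
I_n = V_th/R_th = 11.96/16.77 = 0.7132 A, and R_n = R_th = 16.77 Ω

Final answer: I_n = 0.7132 A, R_n = 16.77 Ω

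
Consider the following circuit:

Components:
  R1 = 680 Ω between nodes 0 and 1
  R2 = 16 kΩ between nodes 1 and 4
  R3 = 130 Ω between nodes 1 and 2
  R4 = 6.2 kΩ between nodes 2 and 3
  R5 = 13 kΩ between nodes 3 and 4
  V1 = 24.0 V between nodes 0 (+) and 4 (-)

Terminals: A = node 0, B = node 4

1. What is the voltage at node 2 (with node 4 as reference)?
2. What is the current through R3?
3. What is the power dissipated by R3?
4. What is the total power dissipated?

Nodal analysis, taking node 4 as the 0 V reference.
Source V1 fixes V_0 = 24 V.
KCL at each unknown node (sum of currents leaving = 0; resistances in Ω):
  Node 1: (V_1 - 24)/680 + (V_1 - 0)/16000 + (V_1 - V_2)/130 = 0
  Node 2: (V_2 - V_1)/130 + (V_2 - V_3)/6200 = 0
  Node 3: (V_3 - V_2)/6200 + (V_3 - 0)/13000 = 0
Collecting terms (coefficients in siemens):
  0.009225·V_1 - 0.007692·V_2 = 0.03529
  0.007854·V_2 - 0.007692·V_1 - 0.0001613·V_3 = 0
  0.0002382·V_3 - 0.0001613·V_2 = 0
Solving these 3 simultaneous equations (Gaussian elimination) gives:
  V_1 = 22.27 V, V_2 = 22.12 V, V_3 = 14.98 V
Part 1:
  Read off the nodal solution: V_2 = 22.12 V
Part 2:
  I_R3 = (V_1 - V_2)/R3 = (22.27 - 22.12)/130 = 0.001152 A
  Magnitude: I_R3 = 0.001152 A
Part 3:
  I_R3 = (V_1 - V_2)/R3 = (22.27 - 22.12)/130 = 0.001152 A
  P_R3 = I_R3² × R3 = (0.001152)² × 130 = 0.0001726 W
Part 4:
  Power in each resistor, P = (ΔV)²/R:
    P_R1 = (24 - 22.27)²/680 = 0.004401 W
    P_R2 = (22.27 - 0)²/16000 = 0.031 W
    P_R3 = (22.27 - 22.12)²/130 = 0.0001726 W
    P_R4 = (22.12 - 14.98)²/6200 = 0.008229 W
    P_R5 = (14.98 - 0)²/13000 = 0.01726 W
  P_total = P_R1 + P_R2 + P_R3 + P_R4 + P_R5 = 0.06106 W

Final answers:
1. V_2 = 22.12 V
2. I_R3 = 0.001152 A
3. P_R3 = 0.0001726 W
4. P_total = 0.06106 W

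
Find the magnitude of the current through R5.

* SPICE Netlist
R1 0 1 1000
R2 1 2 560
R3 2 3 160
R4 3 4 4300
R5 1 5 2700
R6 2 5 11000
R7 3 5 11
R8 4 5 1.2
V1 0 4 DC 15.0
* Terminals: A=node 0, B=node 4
Nodal analysis, taking node 4 as the 0 V reference.
Source V1 fixes V_0 = 15 V.
KCL at each unknown node (sum of currents leaving = 0; resistances in Ω):
  Node 1: (V_1 - 15)/1000 + (V_1 - V_2)/560 + (V_1 - V_5)/2700 = 0
  Node 2: (V_2 - V_1)/560 + (V_2 - V_3)/160 + (V_2 - V_5)/11000 = 0
  Node 3: (V_3 - V_2)/160 + (V_3 - 0)/4300 + (V_3 - V_5)/11 = 0
  Node 5: (V_5 - V_1)/2700 + (V_5 - V_2)/11000 + (V_5 - V_3)/11 + (V_5 - 0)/1.2 = 0
Collecting terms (coefficients in siemens):
  0.003156·V_1 - 0.001786·V_2 - 0.0003704·V_5 = 0.015
  0.008127·V_2 - 0.001786·V_1 - 0.00625·V_3 - 0.00009091·V_5 = 0
  0.09739·V_3 - 0.00625·V_2 - 0.09091·V_5 = 0
  0.9247·V_5 - 0.0003704·V_1 - 0.00009091·V_2 - 0.09091·V_3 = 0
Solving these 4 simultaneous equations (Gaussian elimination) gives:
  V_1 = 5.475 V, V_2 = 1.274 V, V_3 = 0.09242 V, V_5 = 0.0114 V
I_R5 = (V_1 - V_5)/R5 = (5.475 - 0.0114)/2700 = 0.002024 A
|I_R5| = 0.002024 A

Final answer: |I_R5| = 0.002024 A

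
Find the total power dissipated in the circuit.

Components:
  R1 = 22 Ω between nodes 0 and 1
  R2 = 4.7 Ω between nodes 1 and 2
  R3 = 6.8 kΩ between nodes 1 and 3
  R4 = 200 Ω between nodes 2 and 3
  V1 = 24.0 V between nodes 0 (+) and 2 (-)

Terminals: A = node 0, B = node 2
Nodal analysis, taking node 2 as the 0 V reference.
Source V1 fixes V_0 = 24 V.
KCL at each unknown node (sum of currents leaving = 0; resistances in Ω):
  Node 1: (V_1 - 24)/22 + (V_1 - 0)/4.7 + (V_1 - V_3)/6800 = 0
  Node 3: (V_3 - V_1)/6800 + (V_3 - 0)/200 = 0
Collecting terms (coefficients in siemens):
  0.2584·V_1 - 0.0001471·V_3 = 1.091
  0.005147·V_3 - 0.0001471·V_1 = 0
Determinant D = (0.2584)(0.005147) - (-0.0001471)(-0.0001471) = 0.00133
V_1 = [(1.091)(0.005147) - (-0.0001471)(0)]/D = 4.222 V
V_3 = [(0.2584)(0) - (1.091)(-0.0001471)]/D = 0.1206 V
Power in each resistor, P = (ΔV)²/R:
  P_R1 = (24 - 4.222)²/22 = 17.78 W
  P_R2 = (4.222 - 0)²/4.7 = 3.793 W
  P_R3 = (4.222 - 0.1206)²/6800 = 0.002474 W
  P_R4 = (0 - 0.1206)²/200 = 0.00007277 W
P_total = P_R1 + P_R2 + P_R3 + P_R4 = 21.58 W

Final answer: 21.58 W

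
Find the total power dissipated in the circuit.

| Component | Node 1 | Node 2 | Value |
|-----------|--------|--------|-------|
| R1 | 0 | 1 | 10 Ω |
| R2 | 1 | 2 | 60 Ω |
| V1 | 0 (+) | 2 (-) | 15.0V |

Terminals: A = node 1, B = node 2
Nodal analysis, taking node 2 as the 0 V reference.
Source V1 fixes V_0 = 15 V.
KCL at each unknown node (sum of currents leaving = 0; resistances in Ω):
  Node 1: (V_1 - 15)/10 + (V_1 - 0)/60 = 0
Collecting terms: 0.1167 × V_1 = 1.5  =>  V_1 = 12.86 V
Power in each resistor, P = (ΔV)²/R:
  P_R1 = (15 - 12.86)²/10 = 0.4592 W
  P_R2 = (12.86 - 0)²/60 = 2.755 W
P_total = P_R1 + P_R2 = 3.214 W

Final answer: 3.214 W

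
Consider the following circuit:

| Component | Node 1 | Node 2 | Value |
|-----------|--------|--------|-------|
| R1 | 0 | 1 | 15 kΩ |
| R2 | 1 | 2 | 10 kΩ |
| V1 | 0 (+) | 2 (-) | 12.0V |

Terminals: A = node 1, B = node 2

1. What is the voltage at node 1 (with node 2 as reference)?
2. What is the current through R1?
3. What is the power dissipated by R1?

Nodal analysis, taking node 2 as the 0 V reference.
Source V1 fixes V_0 = 12 V.
KCL at each unknown node (sum of currents leaving = 0; resistances in Ω):
  Node 1: (V_1 - 12)/15000 + (V_1 - 0)/10000 = 0
Collecting terms: 0.0001667 × V_1 = 0.0008  =>  V_1 = 4.8 V
Part 1:
  Read off the nodal solution: V_1 = 4.8 V
Part 2:
  I_R1 = (V_0 - V_1)/R1 = (12 - 4.8)/15000 = 0.00048 A
  Magnitude: I_R1 = 0.00048 A
Part 3:
  I_R1 = (V_0 - V_1)/R1 = (12 - 4.8)/15000 = 0.00048 A
  P_R1 = I_R1² × R1 = (0.00048)² × 15000 = 0.003456 W

Final answers:
1. V_1 = 4.8 V
2. I_R1 = 0.00048 A
3. P_R1 = 0.003456 W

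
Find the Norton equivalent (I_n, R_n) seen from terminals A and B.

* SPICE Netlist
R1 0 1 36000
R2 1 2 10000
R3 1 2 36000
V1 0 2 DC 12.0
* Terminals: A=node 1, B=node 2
Find the Thévenin equivalent first; then I_n = V_th/R_th and R_n = R_th.
Step 1 — V_th is the open-circuit voltage V_A - V_B (nothing connected across the terminals).
Nodal analysis, taking node 2 as the 0 V reference.
Source V1 fixes V_0 = 12 V.
KCL at each unknown node (sum of currents leaving = 0; resistances in Ω):
  Node 1: (V_1 - 12)/36000 + (V_1 - 0)/10000 + (V_1 - 0)/36000 = 0
Collecting terms: 0.0001556 × V_1 = 0.0003333  =>  V_1 = 2.143 V
V_th = V_1 - V_2 = 2.143 - 0 = 2.143 V
Step 2 — R_th: zero the source — replace V1 by a short circuit (node 2 merges into node 0) — and find the resistance seen between A (node 1) and B (node 0).
Reduce the network between node 1 (A) and node 0 (B) by series/parallel combination:
  Rp1 = R1 ‖ R2 ‖ R3 (parallel, all between nodes 0 and 1) = 1/(1/36000 + 1/10000 + 1/36000) = 6429 Ω
R_th = 6.429 kΩ
I_n = V_th/R_th = 2.143/6429 = 0.0003333 A, and R_n = R_th = 6.429 kΩ

Final answer: I_n = 0.0003333 A, R_n = 6.429 kΩ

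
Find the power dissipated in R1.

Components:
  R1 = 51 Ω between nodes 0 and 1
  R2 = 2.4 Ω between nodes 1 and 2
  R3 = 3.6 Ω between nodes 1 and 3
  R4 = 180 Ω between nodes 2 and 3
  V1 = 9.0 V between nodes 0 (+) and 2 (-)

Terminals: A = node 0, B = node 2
Nodal analysis, taking node 2 as the 0 V reference.
Source V1 fixes V_0 = 9 V.
KCL at each unknown node (sum of currents leaving = 0; resistances in Ω):
  Node 1: (V_1 - 9)/51 + (V_1 - 0)/2.4 + (V_1 - V_3)/3.6 = 0
  Node 3: (V_3 - V_1)/3.6 + (V_3 - 0)/180 = 0
Collecting terms (coefficients in siemens):
  0.7141·V_1 - 0.2778·V_3 = 0.1765
  0.2833·V_3 - 0.2778·V_1 = 0
Determinant D = (0.7141)(0.2833) - (-0.2778)(-0.2778) = 0.1252
V_1 = [(0.1765)(0.2833) - (-0.2778)(0)]/D = 0.3995 V
V_3 = [(0.7141)(0) - (0.1765)(-0.2778)]/D = 0.3917 V
I_R1 = (V_0 - V_1)/R1 = (9 - 0.3995)/51 = 0.1686 A
P_R1 = I_R1² × R1 = (0.1686)² × 51 = 1.45 W

Final answer: 1.45 W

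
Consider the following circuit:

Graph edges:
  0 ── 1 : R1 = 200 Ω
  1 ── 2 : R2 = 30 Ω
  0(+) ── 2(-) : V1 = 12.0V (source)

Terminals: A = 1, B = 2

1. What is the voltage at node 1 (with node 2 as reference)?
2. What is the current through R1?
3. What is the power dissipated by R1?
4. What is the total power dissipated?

Nodal analysis, taking node 2 as the 0 V reference.
Source V1 fixes V_0 = 12 V.
KCL at each unknown node (sum of currents leaving = 0; resistances in Ω):
  Node 1: (V_1 - 12)/200 + (V_1 - 0)/30 = 0
Collecting terms: 0.03833 × V_1 = 0.06  =>  V_1 = 1.565 V
Part 1:
  Read off the nodal solution: V_1 = 1.565 V
Part 2:
  I_R1 = (V_0 - V_1)/R1 = (12 - 1.565)/200 = 0.05217 A
  Magnitude: I_R1 = 0.05217 A
Part 3:
  I_R1 = (V_0 - V_1)/R1 = (12 - 1.565)/200 = 0.05217 A
  P_R1 = I_R1² × R1 = (0.05217)² × 200 = 0.5444 W
Part 4:
  Power in each resistor, P = (ΔV)²/R:
    P_R1 = (12 - 1.565)²/200 = 0.5444 W
    P_R2 = (1.565 - 0)²/30 = 0.08166 W
  P_total = P_R1 + P_R2 = 0.6261 W

Final answers:
1. V_1 = 1.565 V
2. I_R1 = 0.05217 A
3. P_R1 = 0.5444 W
4. P_total = 0.6261 W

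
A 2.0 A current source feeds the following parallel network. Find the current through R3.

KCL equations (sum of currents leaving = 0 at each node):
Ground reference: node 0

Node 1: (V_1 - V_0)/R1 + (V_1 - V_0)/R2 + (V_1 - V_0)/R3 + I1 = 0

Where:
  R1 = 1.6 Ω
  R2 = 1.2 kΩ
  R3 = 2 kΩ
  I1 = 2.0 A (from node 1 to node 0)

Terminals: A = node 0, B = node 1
All resistors sit directly between nodes 0 and 1, so they are in parallel and share one voltage V; the full source current 2 A splits among them.
1/R_par = 1/1.6 + 1/1200 + 1/2000 = 0.6263 S  =>  R_par = 1.597 Ω
V = I × R_par = 2 × 1.597 = 3.193 V
I_R3 = V/R3 = 3.193/2000 = 0.001597 A

Final answer: 0.001597 A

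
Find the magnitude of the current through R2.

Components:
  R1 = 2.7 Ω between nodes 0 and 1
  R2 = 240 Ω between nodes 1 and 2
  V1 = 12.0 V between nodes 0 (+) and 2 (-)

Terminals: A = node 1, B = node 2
Nodal analysis, taking node 2 as the 0 V reference.
Source V1 fixes V_0 = 12 V.
KCL at each unknown node (sum of currents leaving = 0; resistances in Ω):
  Node 1: (V_1 - 12)/2.7 + (V_1 - 0)/240 = 0
Collecting terms: 0.3745 × V_1 = 4.444  =>  V_1 = 11.87 V
I_R2 = (V_1 - V_2)/R2 = (11.87 - 0)/240 = 0.04944 A
|I_R2| = 0.04944 A

Final answer: |I_R2| = 0.04944 A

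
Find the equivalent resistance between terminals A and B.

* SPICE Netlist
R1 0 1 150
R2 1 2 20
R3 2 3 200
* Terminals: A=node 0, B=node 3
Reduce the network between node 0 (A) and node 3 (B) by series/parallel combination:
  Rs1 = R1 + R2 (series, joined only at node 1) = 150 + 20 = 170 Ω
  Rs2 = R3 + Rs1 (series, joined only at node 2) = 200 + 170 = 370 Ω
R_eq = 370 Ω

Final answer: 370 Ω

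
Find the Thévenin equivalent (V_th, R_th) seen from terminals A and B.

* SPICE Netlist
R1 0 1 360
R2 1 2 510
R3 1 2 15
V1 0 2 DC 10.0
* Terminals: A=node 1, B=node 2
Step 1 — V_th is the open-circuit voltage V_A - V_B (nothing connected across the terminals).
Nodal analysis, taking node 2 as the 0 V reference.
Source V1 fixes V_0 = 10 V.
KCL at each unknown node (sum of currents leaving = 0; resistances in Ω):
  Node 1: (V_1 - 10)/360 + (V_1 - 0)/510 + (V_1 - 0)/15 = 0
Collecting terms: 0.07141 × V_1 = 0.02778  =>  V_1 = 0.389 V
V_th = V_1 - V_2 = 0.389 - 0 = 0.389 V
Step 2 — R_th: zero the source — replace V1 by a short circuit (node 2 merges into node 0) — and find the resistance seen between A (node 1) and B (node 0).
Reduce the network between node 1 (A) and node 0 (B) by series/parallel combination:
  Rp1 = R1 ‖ R2 ‖ R3 (parallel, all between nodes 0 and 1) = 1/(1/360 + 1/510 + 1/15) = 14 Ω
R_th = 14 Ω

Final answer: V_th = 0.389 V, R_th = 14 Ω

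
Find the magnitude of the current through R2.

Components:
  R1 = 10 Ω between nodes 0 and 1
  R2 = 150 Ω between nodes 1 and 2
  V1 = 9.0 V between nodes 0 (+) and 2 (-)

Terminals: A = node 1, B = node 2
Nodal analysis, taking node 2 as the 0 V reference.
Source V1 fixes V_0 = 9 V.
KCL at each unknown node (sum of currents leaving = 0; resistances in Ω):
  Node 1: (V_1 - 9)/10 + (V_1 - 0)/150 = 0
Collecting terms: 0.1067 × V_1 = 0.9  =>  V_1 = 8.438 V
I_R2 = (V_1 - V_2)/R2 = (8.438 - 0)/150 = 0.05625 A
|I_R2| = 0.05625 A

Final answer: |I_R2| = 0.05625 A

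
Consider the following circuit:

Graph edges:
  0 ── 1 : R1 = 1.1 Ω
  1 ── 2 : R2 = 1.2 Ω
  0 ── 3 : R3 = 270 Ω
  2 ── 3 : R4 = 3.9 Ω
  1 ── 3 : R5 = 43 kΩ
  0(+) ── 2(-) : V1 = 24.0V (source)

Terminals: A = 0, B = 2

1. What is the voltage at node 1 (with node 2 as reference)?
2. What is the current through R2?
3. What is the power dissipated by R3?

Nodal analysis, taking node 2 as the 0 V reference.
Source V1 fixes V_0 = 24 V.
KCL at each unknown node (sum of currents leaving = 0; resistances in Ω):
  Node 1: (V_1 - 24)/1.1 + (V_1 - 0)/1.2 + (V_1 - V_3)/43000 = 0
  Node 3: (V_3 - 24)/270 + (V_3 - 0)/3.9 + (V_3 - V_1)/43000 = 0
Collecting terms (coefficients in siemens):
  1.742·V_1 - 0.00002326·V_3 = 21.82
  0.2601·V_3 - 0.00002326·V_1 = 0.08889
Determinant D = (1.742)(0.2601) - (-0.00002326)(-0.00002326) = 0.4533
V_1 = [(21.82)(0.2601) - (-0.00002326)(0.08889)]/D = 12.52 V
V_3 = [(1.742)(0.08889) - (21.82)(-0.00002326)]/D = 0.3428 V
Part 1:
  Read off the nodal solution: V_1 = 12.52 V
Part 2:
  I_R2 = (V_1 - V_2)/R2 = (12.52 - 0)/1.2 = 10.43 A
  Magnitude: I_R2 = 10.43 A
Part 3:
  I_R3 = (V_0 - V_3)/R3 = (24 - 0.3428)/270 = 0.08762 A
  P_R3 = I_R3² × R3 = (0.08762)² × 270 = 2.073 W

Final answers:
1. V_1 = 12.52 V
2. I_R2 = 10.43 A
3. P_R3 = 2.073 W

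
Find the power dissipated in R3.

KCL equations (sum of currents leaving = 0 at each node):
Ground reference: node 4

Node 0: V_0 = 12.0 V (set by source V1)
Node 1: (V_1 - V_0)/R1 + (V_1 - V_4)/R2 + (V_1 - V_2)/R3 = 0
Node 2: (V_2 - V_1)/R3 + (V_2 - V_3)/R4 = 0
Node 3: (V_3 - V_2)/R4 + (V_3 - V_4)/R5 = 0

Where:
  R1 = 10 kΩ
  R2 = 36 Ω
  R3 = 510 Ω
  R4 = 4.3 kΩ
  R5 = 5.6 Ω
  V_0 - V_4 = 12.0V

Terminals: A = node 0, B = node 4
Nodal analysis, taking node 4 as the 0 V reference.
Source V1 fixes V_0 = 12 V.
KCL at each unknown node (sum of currents leaving = 0; resistances in Ω):
  Node 1: (V_1 - 12)/10000 + (V_1 - 0)/36 + (V_1 - V_2)/510 = 0
  Node 2: (V_2 - V_1)/510 + (V_2 - V_3)/4300 = 0
  Node 3: (V_3 - V_2)/4300 + (V_3 - 0)/5.6 = 0
Collecting terms (coefficients in siemens):
  0.02984·V_1 - 0.001961·V_2 = 0.0012
  0.002193·V_2 - 0.001961·V_1 - 0.0002326·V_3 = 0
  0.1788·V_3 - 0.0002326·V_2 = 0
Solving these 3 simultaneous equations (Gaussian elimination) gives:
  V_1 = 0.04273 V, V_2 = 0.0382 V, V_3 = 0.00004969 V
I_R3 = (V_1 - V_2)/R3 = (0.04273 - 0.0382)/510 = 0.000008873 A
P_R3 = I_R3² × R3 = (0.000008873)² × 510 = 0.00000004015 W

Final answer: 4.015e-08 W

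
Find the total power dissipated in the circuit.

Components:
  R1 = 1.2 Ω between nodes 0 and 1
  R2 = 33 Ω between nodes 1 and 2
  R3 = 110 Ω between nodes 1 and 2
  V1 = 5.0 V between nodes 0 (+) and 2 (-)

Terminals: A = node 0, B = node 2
Nodal analysis, taking node 2 as the 0 V reference.
Source V1 fixes V_0 = 5 V.
KCL at each unknown node (sum of currents leaving = 0; resistances in Ω):
  Node 1: (V_1 - 5)/1.2 + (V_1 - 0)/33 + (V_1 - 0)/110 = 0
Collecting terms: 0.8727 × V_1 = 4.167  =>  V_1 = 4.774 V
Power in each resistor, P = (ΔV)²/R:
  P_R1 = (5 - 4.774)²/1.2 = 0.04245 W
  P_R2 = (4.774 - 0)²/33 = 0.6907 W
  P_R3 = (4.774 - 0)²/110 = 0.2072 W
P_total = P_R1 + P_R2 + P_R3 = 0.9404 W

Final answer: 0.9404 W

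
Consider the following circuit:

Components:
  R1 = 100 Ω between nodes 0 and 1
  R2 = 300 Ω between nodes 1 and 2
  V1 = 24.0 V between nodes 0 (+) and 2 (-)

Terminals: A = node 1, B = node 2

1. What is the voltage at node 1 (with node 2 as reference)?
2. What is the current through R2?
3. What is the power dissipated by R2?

Nodal analysis, taking node 2 as the 0 V reference.
Source V1 fixes V_0 = 24 V.
KCL at each unknown node (sum of currents leaving = 0; resistances in Ω):
  Node 1: (V_1 - 24)/100 + (V_1 - 0)/300 = 0
Collecting terms: 0.01333 × V_1 = 0.24  =>  V_1 = 18 V
Part 1:
  Read off the nodal solution: V_1 = 18 V
Part 2:
  I_R2 = (V_1 - V_2)/R2 = (18 - 0)/300 = 0.06 A
  Magnitude: I_R2 = 0.06 A
Part 3:
  I_R2 = (V_1 - V_2)/R2 = (18 - 0)/300 = 0.06 A
  P_R2 = I_R2² × R2 = (0.06)² × 300 = 1.08 W

Final answers:
1. V_1 = 18 V
2. I_R2 = 0.06 A
3. P_R2 = 1.08 W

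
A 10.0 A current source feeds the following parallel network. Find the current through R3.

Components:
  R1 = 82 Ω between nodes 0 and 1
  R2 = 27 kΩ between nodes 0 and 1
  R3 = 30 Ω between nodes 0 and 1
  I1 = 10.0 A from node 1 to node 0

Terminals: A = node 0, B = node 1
All resistors sit directly between nodes 0 and 1, so they are in parallel and share one voltage V; the full source current 10 A splits among them.
1/R_par = 1/82 + 1/27000 + 1/30 = 0.04557 S  =>  R_par = 21.95 Ω
V = I × R_par = 10 × 21.95 = 219.5 V
I_R3 = V/R3 = 219.5/30 = 7.315 A

Final answer: 7.315 A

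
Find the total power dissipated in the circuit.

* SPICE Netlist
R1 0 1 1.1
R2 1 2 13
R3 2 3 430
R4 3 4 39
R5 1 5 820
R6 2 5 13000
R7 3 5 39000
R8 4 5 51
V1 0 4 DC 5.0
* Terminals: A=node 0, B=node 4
Nodal analysis, taking node 4 as the 0 V reference.
Source V1 fixes V_0 = 5 V.
KCL at each unknown node (sum of currents leaving = 0; resistances in Ω):
  Node 1: (V_1 - 5)/1.1 + (V_1 - V_2)/13 + (V_1 - V_5)/820 = 0
  Node 2: (V_2 - V_1)/13 + (V_2 - V_3)/430 + (V_2 - V_5)/13000 = 0
  Node 3: (V_3 - V_2)/430 + (V_3 - 0)/39 + (V_3 - V_5)/39000 = 0
  Node 5: (V_5 - V_1)/820 + (V_5 - V_2)/13000 + (V_5 - V_3)/39000 + (V_5 - 0)/51 = 0
Collecting terms (coefficients in siemens):
  0.9872·V_1 - 0.07692·V_2 - 0.00122·V_5 = 4.545
  0.07933·V_2 - 0.07692·V_1 - 0.002326·V_3 - 0.00007692·V_5 = 0
  0.02799·V_3 - 0.002326·V_2 - 0.00002564·V_5 = 0
  0.02093·V_5 - 0.00122·V_1 - 0.00007692·V_2 - 0.00002564·V_3 = 0
Solving these 4 simultaneous equations (Gaussian elimination) gives:
  V_1 = 4.982 V, V_2 = 4.843 V, V_3 = 0.4027 V, V_5 = 0.3086 V
Power in each resistor, P = (ΔV)²/R:
  P_R1 = (5 - 4.982)²/1.1 = 0.000295 W
  P_R2 = (4.982 - 4.843)²/13 = 0.001482 W
  P_R3 = (4.843 - 0.4027)²/430 = 0.04586 W
  P_R4 = (0.4027 - 0)²/39 = 0.004157 W
  P_R5 = (4.982 - 0.3086)²/820 = 0.02664 W
  P_R6 = (4.843 - 0.3086)²/13000 = 0.001582 W
  P_R7 = (0.4027 - 0.3086)²/39000 = 0.0000002269 W
  P_R8 = (0 - 0.3086)²/51 = 0.001867 W
P_total = P_R1 + P_R2 + P_R3 + P_R4 + P_R5 + P_R6 + P_R7 + P_R8 = 0.08187 W

Final answer: 0.08187 W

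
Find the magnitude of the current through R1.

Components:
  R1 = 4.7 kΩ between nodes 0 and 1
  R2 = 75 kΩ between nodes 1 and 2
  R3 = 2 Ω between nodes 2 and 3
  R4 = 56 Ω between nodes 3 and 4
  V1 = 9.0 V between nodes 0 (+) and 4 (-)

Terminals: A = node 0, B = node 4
Nodal analysis, taking node 4 as the 0 V reference.
Source V1 fixes V_0 = 9 V.
KCL at each unknown node (sum of currents leaving = 0; resistances in Ω):
  Node 1: (V_1 - 9)/4700 + (V_1 - V_2)/75000 = 0
  Node 2: (V_2 - V_1)/75000 + (V_2 - V_3)/2 = 0
  Node 3: (V_3 - V_2)/2 + (V_3 - 0)/56 = 0
Collecting terms (coefficients in siemens):
  0.0002261·V_1 - 0.00001333·V_2 = 0.001915
  0.5·V_2 - 0.00001333·V_1 - 0.5·V_3 = 0
  0.5179·V_3 - 0.5·V_2 = 0
Solving these 3 simultaneous equations (Gaussian elimination) gives:
  V_1 = 8.47 V, V_2 = 0.006545 V, V_3 = 0.006319 V
I_R1 = (V_0 - V_1)/R1 = (9 - 8.47)/4700 = 0.0001128 A
|I_R1| = 0.0001128 A

Final answer: |I_R1| = 0.0001128 A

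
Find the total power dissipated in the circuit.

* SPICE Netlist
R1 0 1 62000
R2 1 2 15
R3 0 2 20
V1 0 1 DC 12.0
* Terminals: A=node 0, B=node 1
Nodal analysis, taking node 1 as the 0 V reference.
Source V1 fixes V_0 = 12 V.
KCL at each unknown node (sum of currents leaving = 0; resistances in Ω):
  Node 2: (V_2 - 0)/15 + (V_2 - 12)/20 = 0
Collecting terms: 0.1167 × V_2 = 0.6  =>  V_2 = 5.143 V
Power in each resistor, P = (ΔV)²/R:
  P_R1 = (12 - 0)²/62000 = 0.002323 W
  P_R2 = (0 - 5.143)²/15 = 1.763 W
  P_R3 = (12 - 5.143)²/20 = 2.351 W
P_total = P_R1 + P_R2 + P_R3 = 4.117 W

Final answer: 4.117 W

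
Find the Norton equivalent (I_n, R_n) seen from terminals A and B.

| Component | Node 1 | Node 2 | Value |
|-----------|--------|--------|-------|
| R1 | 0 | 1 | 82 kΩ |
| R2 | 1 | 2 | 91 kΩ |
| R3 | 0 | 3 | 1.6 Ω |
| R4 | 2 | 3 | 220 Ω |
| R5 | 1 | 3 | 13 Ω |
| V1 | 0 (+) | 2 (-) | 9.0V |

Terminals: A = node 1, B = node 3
Find the Thévenin equivalent first; then I_n = V_th/R_th and R_n = R_th.
Step 1 — V_th is the open-circuit voltage V_A - V_B (nothing connected across the terminals).
Nodal analysis, taking node 2 as the 0 V reference.
Source V1 fixes V_0 = 9 V.
KCL at each unknown node (sum of currents leaving = 0; resistances in Ω):
  Node 1: (V_1 - 9)/82000 + (V_1 - 0)/91000 + (V_1 - V_3)/13 = 0
  Node 3: (V_3 - 9)/1.6 + (V_3 - 0)/220 + (V_3 - V_1)/13 = 0
Collecting terms (coefficients in siemens):
  0.07695·V_1 - 0.07692·V_3 = 0.0001098
  0.7065·V_3 - 0.07692·V_1 = 5.625
Determinant D = (0.07695)(0.7065) - (-0.07692)(-0.07692) = 0.04844
V_1 = [(0.0001098)(0.7065) - (-0.07692)(5.625)]/D = 8.934 V
V_3 = [(0.07695)(5.625) - (0.0001098)(-0.07692)]/D = 8.935 V
V_th = V_1 - V_3 = 8.934 - 8.935 = -0.001266 V
Step 2 — R_th: zero the source — replace V1 by a short circuit (node 2 merges into node 0) — and find the resistance seen between A (node 1) and B (node 3).
Reduce the network between node 1 (A) and node 3 (B) by series/parallel combination:
  Rp1 = R1 ‖ R2 (parallel, both between nodes 0 and 1) = 1/(1/82000 + 1/91000) = 43130 Ω
  Rp2 = R3 ‖ R4 (parallel, both between nodes 0 and 3) = 1/(1/1.6 + 1/220) = 1.588 Ω
  Rs1 = Rp1 + Rp2 (series, joined only at node 0) = 43130 + 1.588 = 43130 Ω
  Rp3 = R5 ‖ Rs1 (parallel, both between nodes 1 and 3) = 1/(1/13 + 1/43130) = 13 Ω
R_th = 13 Ω
I_n = V_th/R_th = -0.001266/13 = -0.00009739 A, and R_n = R_th = 13 Ω

Final answer: I_n = -9.739e-05 A, R_n = 13 Ω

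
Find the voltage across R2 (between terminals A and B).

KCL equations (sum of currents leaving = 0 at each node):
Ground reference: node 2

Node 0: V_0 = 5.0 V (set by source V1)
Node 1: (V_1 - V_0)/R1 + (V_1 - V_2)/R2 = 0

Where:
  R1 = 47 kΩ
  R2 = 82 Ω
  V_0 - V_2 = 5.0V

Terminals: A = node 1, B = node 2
R1 and R2 are in series across V1 (node 0 → node 1 → node 2), and the output A–B is taken across R2, so this is a voltage divider.
Series current: I = V1/(R1 + R2) = 5/(47000 + 82) = 5/47080 = 0.0001062 A
V_R2 = I × R2 = V1 × R2/(R1 + R2) = 5 × 82/47080 = 0.008708 V

Final answer: 0.008708 V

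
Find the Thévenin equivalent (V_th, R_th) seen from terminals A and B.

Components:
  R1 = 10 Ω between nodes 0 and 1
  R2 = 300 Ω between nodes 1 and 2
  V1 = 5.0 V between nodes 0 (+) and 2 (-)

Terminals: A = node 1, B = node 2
Step 1 — V_th is the open-circuit voltage V_A - V_B (nothing connected across the terminals).
Nodal analysis, taking node 2 as the 0 V reference.
Source V1 fixes V_0 = 5 V.
KCL at each unknown node (sum of currents leaving = 0; resistances in Ω):
  Node 1: (V_1 - 5)/10 + (V_1 - 0)/300 = 0
Collecting terms: 0.1033 × V_1 = 0.5  =>  V_1 = 4.839 V
V_th = V_1 - V_2 = 4.839 - 0 = 4.839 V
Step 2 — R_th: zero the source — replace V1 by a short circuit (node 2 merges into node 0) — and find the resistance seen between A (node 1) and B (node 0).
Reduce the network between node 1 (A) and node 0 (B) by series/parallel combination:
  Rp1 = R1 ‖ R2 (parallel, both between nodes 0 and 1) = 1/(1/10 + 1/300) = 9.677 Ω
R_th = 9.677 Ω

Final answer: V_th = 4.839 V, R_th = 9.677 Ω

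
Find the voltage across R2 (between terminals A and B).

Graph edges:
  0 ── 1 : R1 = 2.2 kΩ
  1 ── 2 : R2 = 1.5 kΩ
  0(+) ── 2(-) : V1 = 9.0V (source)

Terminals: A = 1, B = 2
R1 and R2 are in series across V1 (node 0 → node 1 → node 2), and the output A–B is taken across R2, so this is a voltage divider.
Series current: I = V1/(R1 + R2) = 9/(2200 + 1500) = 9/3700 = 0.002432 A
V_R2 = I × R2 = V1 × R2/(R1 + R2) = 9 × 1500/3700 = 3.649 V

Final answer: 3.649 V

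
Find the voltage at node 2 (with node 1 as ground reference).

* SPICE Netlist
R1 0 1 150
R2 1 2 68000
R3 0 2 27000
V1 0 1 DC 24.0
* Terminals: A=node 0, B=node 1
Nodal analysis, taking node 1 as the 0 V reference.
Source V1 fixes V_0 = 24 V.
KCL at each unknown node (sum of currents leaving = 0; resistances in Ω):
  Node 2: (V_2 - 0)/68000 + (V_2 - 24)/27000 = 0
Collecting terms: 0.00005174 × V_2 = 0.0008889  =>  V_2 = 17.18 V
The requested potential is V_2 = 17.18 V.

Final answer: V_2 = 17.18 V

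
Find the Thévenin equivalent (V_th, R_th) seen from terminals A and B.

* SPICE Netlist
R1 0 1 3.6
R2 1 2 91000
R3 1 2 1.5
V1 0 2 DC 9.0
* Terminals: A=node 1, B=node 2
Step 1 — V_th is the open-circuit voltage V_A - V_B (nothing connected across the terminals).
Nodal analysis, taking node 2 as the 0 V reference.
Source V1 fixes V_0 = 9 V.
KCL at each unknown node (sum of currents leaving = 0; resistances in Ω):
  Node 1: (V_1 - 9)/3.6 + (V_1 - 0)/91000 + (V_1 - 0)/1.5 = 0
Collecting terms: 0.9445 × V_1 = 2.5  =>  V_1 = 2.647 V
V_th = V_1 - V_2 = 2.647 - 0 = 2.647 V
Step 2 — R_th: zero the source — replace V1 by a short circuit (node 2 merges into node 0) — and find the resistance seen between A (node 1) and B (node 0).
Reduce the network between node 1 (A) and node 0 (B) by series/parallel combination:
  Rp1 = R1 ‖ R2 ‖ R3 (parallel, all between nodes 0 and 1) = 1/(1/3.6 + 1/91000 + 1/1.5) = 1.059 Ω
R_th = 1.059 Ω

Final answer: V_th = 2.647 V, R_th = 1.059 Ω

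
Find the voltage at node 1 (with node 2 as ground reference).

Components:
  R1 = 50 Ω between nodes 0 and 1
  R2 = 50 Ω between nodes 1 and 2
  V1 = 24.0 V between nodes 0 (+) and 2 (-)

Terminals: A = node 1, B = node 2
Nodal analysis, taking node 2 as the 0 V reference.
Source V1 fixes V_0 = 24 V.
KCL at each unknown node (sum of currents leaving = 0; resistances in Ω):
  Node 1: (V_1 - 24)/50 + (V_1 - 0)/50 = 0
Collecting terms: 0.04 × V_1 = 0.48  =>  V_1 = 12 V
The requested potential is V_1 = 12 V.

Final answer: V_1 = 12 V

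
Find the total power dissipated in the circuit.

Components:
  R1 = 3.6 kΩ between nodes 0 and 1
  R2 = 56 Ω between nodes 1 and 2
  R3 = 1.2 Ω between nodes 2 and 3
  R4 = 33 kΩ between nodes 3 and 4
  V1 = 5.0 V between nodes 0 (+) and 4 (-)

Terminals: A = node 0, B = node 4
Nodal analysis, taking node 4 as the 0 V reference.
Source V1 fixes V_0 = 5 V.
KCL at each unknown node (sum of currents leaving = 0; resistances in Ω):
  Node 1: (V_1 - 5)/3600 + (V_1 - V_2)/56 = 0
  Node 2: (V_2 - V_1)/56 + (V_2 - V_3)/1.2 = 0
  Node 3: (V_3 - V_2)/1.2 + (V_3 - 0)/33000 = 0
Collecting terms (coefficients in siemens):
  0.01813·V_1 - 0.01786·V_2 = 0.001389
  0.8512·V_2 - 0.01786·V_1 - 0.8333·V_3 = 0
  0.8334·V_3 - 0.8333·V_2 = 0
Solving these 3 simultaneous equations (Gaussian elimination) gives:
  V_1 = 4.509 V, V_2 = 4.501 V, V_3 = 4.501 V
Power in each resistor, P = (ΔV)²/R:
  P_R1 = (5 - 4.509)²/3600 = 0.00006698 W
  P_R2 = (4.509 - 4.501)²/56 = 0.000001042 W
  P_R3 = (4.501 - 4.501)²/1.2 = 0.00000002233 W
  P_R4 = (4.501 - 0)²/33000 = 0.000614 W
P_total = P_R1 + P_R2 + P_R3 + P_R4 = 0.000682 W

Final answer: 0.000682 W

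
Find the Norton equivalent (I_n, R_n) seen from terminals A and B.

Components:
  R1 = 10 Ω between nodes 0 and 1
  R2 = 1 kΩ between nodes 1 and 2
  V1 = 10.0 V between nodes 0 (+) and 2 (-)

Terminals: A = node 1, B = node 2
Find the Thévenin equivalent first; then I_n = V_th/R_th and R_n = R_th.
Step 1 — V_th is the open-circuit voltage V_A - V_B (nothing connected across the terminals).
Nodal analysis, taking node 2 as the 0 V reference.
Source V1 fixes V_0 = 10 V.
KCL at each unknown node (sum of currents leaving = 0; resistances in Ω):
  Node 1: (V_1 - 10)/10 + (V_1 - 0)/1000 = 0
Collecting terms: 0.101 × V_1 = 1  =>  V_1 = 9.901 V
V_th = V_1 - V_2 = 9.901 - 0 = 9.901 V
Step 2 — R_th: zero the source — replace V1 by a short circuit (node 2 merges into node 0) — and find the resistance seen between A (node 1) and B (node 0).
Reduce the network between node 1 (A) and node 0 (B) by series/parallel combination:
  Rp1 = R1 ‖ R2 (parallel, both between nodes 0 and 1) = 1/(1/10 + 1/1000) = 9.901 Ω
R_th = 9.901 Ω
I_n = V_th/R_th = 9.901/9.901 = 1 A, and R_n = R_th = 9.901 Ω

Final answer: I_n = 1 A, R_n = 9.901 Ω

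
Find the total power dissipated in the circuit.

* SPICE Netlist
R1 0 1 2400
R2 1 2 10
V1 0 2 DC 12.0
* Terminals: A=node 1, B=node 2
Nodal analysis, taking node 2 as the 0 V reference.
Source V1 fixes V_0 = 12 V.
KCL at each unknown node (sum of currents leaving = 0; resistances in Ω):
  Node 1: (V_1 - 12)/2400 + (V_1 - 0)/10 = 0
Collecting terms: 0.1004 × V_1 = 0.005  =>  V_1 = 0.04979 V
Power in each resistor, P = (ΔV)²/R:
  P_R1 = (12 - 0.04979)²/2400 = 0.0595 W
  P_R2 = (0.04979 - 0)²/10 = 0.0002479 W
P_total = P_R1 + P_R2 = 0.05975 W

Final answer: 0.05975 W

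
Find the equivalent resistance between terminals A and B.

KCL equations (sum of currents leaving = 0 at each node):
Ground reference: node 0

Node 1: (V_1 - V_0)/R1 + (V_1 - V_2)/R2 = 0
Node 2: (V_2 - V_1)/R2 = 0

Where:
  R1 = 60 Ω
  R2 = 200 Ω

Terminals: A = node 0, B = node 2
Reduce the network between node 0 (A) and node 2 (B) by series/parallel combination:
  Rs1 = R1 + R2 (series, joined only at node 1) = 60 + 200 = 260 Ω
R_eq = 260 Ω

Final answer: 260 Ω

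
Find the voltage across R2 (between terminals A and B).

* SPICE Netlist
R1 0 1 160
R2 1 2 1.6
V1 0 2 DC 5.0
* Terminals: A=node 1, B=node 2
R1 and R2 are in series across V1 (node 0 → node 1 → node 2), and the output A–B is taken across R2, so this is a voltage divider.
Series current: I = V1/(R1 + R2) = 5/(160 + 1.6) = 5/161.6 = 0.03094 A
V_R2 = I × R2 = V1 × R2/(R1 + R2) = 5 × 1.6/161.6 = 0.0495 V

Final answer: 0.0495 V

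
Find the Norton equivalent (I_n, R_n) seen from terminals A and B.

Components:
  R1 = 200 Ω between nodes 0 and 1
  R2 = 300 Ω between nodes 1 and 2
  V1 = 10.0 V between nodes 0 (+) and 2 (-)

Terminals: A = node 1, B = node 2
Find the Thévenin equivalent first; then I_n = V_th/R_th and R_n = R_th.
Step 1 — V_th is the open-circuit voltage V_A - V_B (nothing connected across the terminals).
Nodal analysis, taking node 2 as the 0 V reference.
Source V1 fixes V_0 = 10 V.
KCL at each unknown node (sum of currents leaving = 0; resistances in Ω):
  Node 1: (V_1 - 10)/200 + (V_1 - 0)/300 = 0
Collecting terms: 0.008333 × V_1 = 0.05  =>  V_1 = 6 V
V_th = V_1 - V_2 = 6 - 0 = 6 V
Step 2 — R_th: zero the source — replace V1 by a short circuit (node 2 merges into node 0) — and find the resistance seen between A (node 1) and B (node 0).
Reduce the network between node 1 (A) and node 0 (B) by series/parallel combination:
  Rp1 = R1 ‖ R2 (parallel, both between nodes 0 and 1) = 1/(1/200 + 1/300) = 120 Ω
R_th = 120 Ω
I_n = V_th/R_th = 6/120 = 0.05 A, and R_n = R_th = 120 Ω

Final answer: I_n = 0.05 A, R_n = 120 Ω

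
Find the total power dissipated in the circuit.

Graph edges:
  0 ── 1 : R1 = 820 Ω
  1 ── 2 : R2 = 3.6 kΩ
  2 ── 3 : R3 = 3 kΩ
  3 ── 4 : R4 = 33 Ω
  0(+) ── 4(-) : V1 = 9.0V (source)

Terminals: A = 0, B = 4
Nodal analysis, taking node 4 as the 0 V reference.
Source V1 fixes V_0 = 9 V.
KCL at each unknown node (sum of currents leaving = 0; resistances in Ω):
  Node 1: (V_1 - 9)/820 + (V_1 - V_2)/3600 = 0
  Node 2: (V_2 - V_1)/3600 + (V_2 - V_3)/3000 = 0
  Node 3: (V_3 - V_2)/3000 + (V_3 - 0)/33 = 0
Collecting terms (coefficients in siemens):
  0.001497·V_1 - 0.0002778·V_2 = 0.01098
  0.0006111·V_2 - 0.0002778·V_1 - 0.0003333·V_3 = 0
  0.03064·V_3 - 0.0003333·V_2 = 0
Solving these 3 simultaneous equations (Gaussian elimination) gives:
  V_1 = 8.01 V, V_2 = 3.663 V, V_3 = 0.03985 V
Power in each resistor, P = (ΔV)²/R:
  P_R1 = (9 - 8.01)²/820 = 0.001196 W
  P_R2 = (8.01 - 3.663)²/3600 = 0.00525 W
  P_R3 = (3.663 - 0.03985)²/3000 = 0.004375 W
  P_R4 = (0.03985 - 0)²/33 = 0.00004812 W
P_total = P_R1 + P_R2 + P_R3 + P_R4 = 0.01087 W

Final answer: 0.01087 W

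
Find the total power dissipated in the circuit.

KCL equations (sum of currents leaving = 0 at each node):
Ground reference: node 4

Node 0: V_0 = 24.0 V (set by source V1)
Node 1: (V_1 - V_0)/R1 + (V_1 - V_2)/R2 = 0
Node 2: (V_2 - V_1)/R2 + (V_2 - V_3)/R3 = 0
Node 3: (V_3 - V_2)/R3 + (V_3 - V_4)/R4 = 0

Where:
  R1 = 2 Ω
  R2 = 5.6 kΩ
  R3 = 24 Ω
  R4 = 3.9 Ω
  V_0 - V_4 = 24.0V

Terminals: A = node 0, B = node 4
Nodal analysis, taking node 4 as the 0 V reference.
Source V1 fixes V_0 = 24 V.
KCL at each unknown node (sum of currents leaving = 0; resistances in Ω):
  Node 1: (V_1 - 24)/2 + (V_1 - V_2)/5600 = 0
  Node 2: (V_2 - V_1)/5600 + (V_2 - V_3)/24 = 0
  Node 3: (V_3 - V_2)/24 + (V_3 - 0)/3.9 = 0
Collecting terms (coefficients in siemens):
  0.5002·V_1 - 0.0001786·V_2 = 12
  0.04185·V_2 - 0.0001786·V_1 - 0.04167·V_3 = 0
  0.2981·V_3 - 0.04167·V_2 = 0
Solving these 3 simultaneous equations (Gaussian elimination) gives:
  V_1 = 23.99 V, V_2 = 0.1189 V, V_3 = 0.01663 V
Power in each resistor, P = (ΔV)²/R:
  P_R1 = (24 - 23.99)²/2 = 0.00003635 W
  P_R2 = (23.99 - 0.1189)²/5600 = 0.1018 W
  P_R3 = (0.1189 - 0.01663)²/24 = 0.0004361 W
  P_R4 = (0.01663 - 0)²/3.9 = 0.00007087 W
P_total = P_R1 + P_R2 + P_R3 + P_R4 = 0.1023 W

Final answer: 0.1023 W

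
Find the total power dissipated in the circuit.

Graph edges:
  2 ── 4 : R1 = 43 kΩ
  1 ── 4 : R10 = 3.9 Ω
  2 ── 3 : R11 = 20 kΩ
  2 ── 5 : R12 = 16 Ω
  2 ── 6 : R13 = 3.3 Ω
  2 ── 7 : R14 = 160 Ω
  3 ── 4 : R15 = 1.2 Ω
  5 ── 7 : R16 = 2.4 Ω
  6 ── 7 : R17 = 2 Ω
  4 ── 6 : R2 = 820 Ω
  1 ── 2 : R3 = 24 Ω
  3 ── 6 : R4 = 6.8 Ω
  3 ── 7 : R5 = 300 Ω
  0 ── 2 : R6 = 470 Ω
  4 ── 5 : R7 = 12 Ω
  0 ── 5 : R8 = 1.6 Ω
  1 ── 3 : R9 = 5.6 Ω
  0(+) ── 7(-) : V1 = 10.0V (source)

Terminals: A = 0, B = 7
Nodal analysis, taking node 7 as the 0 V reference.
Source V1 fixes V_0 = 10 V.
KCL at each unknown node (sum of currents leaving = 0; resistances in Ω):
  Node 1: (V_1 - V_2)/24 + (V_1 - V_3)/5.6 + (V_1 - V_4)/3.9 = 0
  Node 2: (V_2 - V_4)/43000 + (V_2 - V_1)/24 + (V_2 - 10)/470 + (V_2 - V_3)/20000 + (V_2 - V_5)/16 + (V_2 - V_6)/3.3 + (V_2 - 0)/160 = 0
  Node 3: (V_3 - V_6)/6.8 + (V_3 - 0)/300 + (V_3 - V_1)/5.6 + (V_3 - V_2)/20000 + (V_3 - V_4)/1.2 = 0
  Node 4: (V_4 - V_2)/43000 + (V_4 - V_6)/820 + (V_4 - V_5)/12 + (V_4 - V_1)/3.9 + (V_4 - V_3)/1.2 = 0
  Node 5: (V_5 - V_4)/12 + (V_5 - 10)/1.6 + (V_5 - V_2)/16 + (V_5 - 0)/2.4 = 0
  Node 6: (V_6 - V_4)/820 + (V_6 - V_3)/6.8 + (V_6 - V_2)/3.3 + (V_6 - 0)/2 = 0
Collecting terms (coefficients in siemens):
  0.4766·V_1 - 0.04167·V_2 - 0.1786·V_3 - 0.2564·V_4 = 0
  0.4156·V_2 - 0.04167·V_1 - 0.00005·V_3 - 0.00002326·V_4 - 0.0625·V_5 - 0.303·V_6 = 0.02128
  1.162·V_3 - 0.1786·V_1 - 0.00005·V_2 - 0.8333·V_4 - 0.1471·V_6 = 0
  1.174·V_4 - 0.2564·V_1 - 0.00002326·V_2 - 0.8333·V_3 - 0.08333·V_5 - 0.00122·V_6 = 0
  1.188·V_5 - 0.0625·V_2 - 0.08333·V_4 = 6.25
  0.9513·V_6 - 0.303·V_2 - 0.1471·V_3 - 0.00122·V_4 = 0
Solving these 6 simultaneous equations (Gaussian elimination) gives:
  V_1 = 2.45 V, V_2 = 1.823 V, V_3 = 2.367 V, V_4 = 2.609 V
  V_5 = 5.542 V, V_6 = 0.95 V
Power in each resistor, P = (ΔV)²/R:
  P_R1 = (1.823 - 2.609)²/43000 = 0.00001436 W
  P_R2 = (2.609 - 0.95)²/820 = 0.003356 W
  P_R3 = (2.45 - 1.823)²/24 = 0.01635 W
  P_R4 = (2.367 - 0.95)²/6.8 = 0.2953 W
  P_R5 = (2.367 - 0)²/300 = 0.01868 W
  P_R6 = (10 - 1.823)²/470 = 0.1423 W
  P_R7 = (2.609 - 5.542)²/12 = 0.717 W
  P_R8 = (10 - 5.542)²/1.6 = 12.42 W
  P_R9 = (2.45 - 2.367)²/5.6 = 0.001217 W
  P_R10 = (2.45 - 2.609)²/3.9 = 0.006507 W
  P_R11 = (1.823 - 2.367)²/20000 = 0.00001479 W
  P_R12 = (1.823 - 5.542)²/16 = 0.8645 W
  P_R13 = (1.823 - 0.95)²/3.3 = 0.231 W
  P_R14 = (1.823 - 0)²/160 = 0.02077 W
  P_R15 = (2.367 - 2.609)²/1.2 = 0.04875 W
  P_R16 = (5.542 - 0)²/2.4 = 12.8 W
  P_R17 = (0.95 - 0)²/2 = 0.4512 W
P_total = P_R1 + P_R2 + P_R3 + P_R4 + P_R5 + P_R6 + P_R7 + P_R8 + P_R9 + P_R10 + P_R11 + P_R12 + P_R13 + P_R14 + P_R15 + P_R16 + P_R17 = 28.04 W

Final answer: 28.04 W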